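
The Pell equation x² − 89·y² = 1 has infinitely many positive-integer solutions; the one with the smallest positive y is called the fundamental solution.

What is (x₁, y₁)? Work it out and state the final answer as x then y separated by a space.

500001 53000

[9; 2,3,3,2,18] for √89; ℓ=5 ⇒ convergent index 9
step 0: (9, 1)  from 9·(1,0) + (0,1)
step 1: (19, 2)  from 2·(9,1) + (1,0)
step 2: (66, 7)  from 3·(19,2) + (9,1)
…
step 4: (500, 53)  from 2·(217,23) + (66,7)
step 5: (9217, 977)  from 18·(500,53) + (217,23)
step 6: (18934, 2007)  from 2·(9217,977) + (500,53)
step 7: (66019, 6998)  from 3·(18934,2007) + (9217,977)
step 8: (216991, 23001)  from 3·(66019,6998) + (18934,2007)
step 9: (500001, 53000)  from 2·(216991,23001) + (66019,6998)
→ (500001, 53000).  Check: 500001²=250001000001, 89·53000²=250001000000, difference 1.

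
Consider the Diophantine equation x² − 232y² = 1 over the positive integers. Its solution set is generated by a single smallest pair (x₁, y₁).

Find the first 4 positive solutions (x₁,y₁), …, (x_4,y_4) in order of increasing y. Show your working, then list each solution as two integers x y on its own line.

√232 = [15; 4,3,7,3,4,30, …], period ℓ=6 (even) → k=5
k=0  a_k=15  p_k/q_k = 15/1
k=1  a_k=4  p_k/q_k = 61/4
k=2  a_k=3  p_k/q_k = 198/13
…
k=4  a_k=3  p_k/q_k = 4539/298
k=5  a_k=4  p_k/q_k = 19603/1287
(x₁, y₁) = (19603, 1287);  19603² − 232·1287² = 1 ✓
(19603+1287√232)^2 = 768555217 + 50458122√232
(19603+1287√232)^3 = 30131975818099 + 1978261129845√232
(19603+1287√232)^4 = 1181354243155834177 + 77559705806244948√232

19603 1287
768555217 50458122
30131975818099 1978261129845
1181354243155834177 77559705806244948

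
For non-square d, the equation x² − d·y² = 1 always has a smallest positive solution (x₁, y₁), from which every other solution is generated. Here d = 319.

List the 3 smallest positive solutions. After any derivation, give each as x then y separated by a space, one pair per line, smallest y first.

12901780 722361
332911854336799 18639485405160
8590311008090840302660 480965080021169647239

√319 → a₀=17, period (1,6,5,1,4,…,6,1,34); ℓ=14 even so k=13
k=0  a_k=17  p_k/q_k = 17/1
k=1  a_k=1  p_k/q_k = 18/1
…
k=5  a_k=4  p_k/q_k = 3715/208
k=6  a_k=3  p_k/q_k = 11913/667
k=7  a_k=1  p_k/q_k = 15628/875
k=8  a_k=3  p_k/q_k = 58797/3292
…
k=10  a_k=1  p_k/q_k = 309613/17335
…
k=12  a_k=6  p_k/q_k = 11102899/621643
k=13  a_k=1  p_k/q_k = 12901780/722361
(x₁, y₁) = (12901780, 722361);  12901780² − 319·722361² = 1 ✓
k=2:  x_2 = 12901780·12901780+319·722361·722361 = 332911854336799,  y_2 = 12901780·722361+722361·12901780 = 18639485405160
k=3:  x_3 = 12901780·332911854336799+319·722361·18639485405160 = 8590311008090840302660,  y_3 = 12901780·18639485405160+722361·332911854336799 = 480965080021169647239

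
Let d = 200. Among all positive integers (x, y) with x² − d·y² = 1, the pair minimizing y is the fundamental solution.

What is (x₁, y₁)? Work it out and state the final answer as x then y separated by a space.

99 7

d=200: √d = [14; 7,28] (ℓ=2, even), read p_1/q_1
i=0: a=14 ⇒ p=14, q=1
i=1: a=7 ⇒ p=99, q=7
→ (99, 7).  Check: 99²=9801, 200·7²=9800, difference 1.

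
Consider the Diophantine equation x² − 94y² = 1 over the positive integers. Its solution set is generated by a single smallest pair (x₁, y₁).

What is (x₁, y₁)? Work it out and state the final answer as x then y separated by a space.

2143295 221064

d=94: √d = [9; 1,2,3,1,1,…,2,1,18] (ℓ=16, even), read p_15/q_15
i=0: a=9 ⇒ p=9, q=1
i=1: a=1 ⇒ p=10, q=1
i=2: a=2 ⇒ p=29, q=3
i=3: a=3 ⇒ p=97, q=10
i=4: a=1 ⇒ p=126, q=13
i=5: a=1 ⇒ p=223, q=23
i=6: a=5 ⇒ p=1241, q=128
i=7: a=1 ⇒ p=1464, q=151
i=8: a=8 ⇒ p=12953, q=1336
i=9: a=1 ⇒ p=14417, q=1487
i=10: a=5 ⇒ p=85038, q=8771
i=11: a=1 ⇒ p=99455, q=10258
i=12: a=1 ⇒ p=184493, q=19029
i=13: a=3 ⇒ p=652934, q=67345
i=14: a=2 ⇒ p=1490361, q=153719
i=15: a=1 ⇒ p=2143295, q=221064
→ (2143295, 221064).  Check: 2143295²=4593713457025, 94·221064²=4593713457024, difference 1.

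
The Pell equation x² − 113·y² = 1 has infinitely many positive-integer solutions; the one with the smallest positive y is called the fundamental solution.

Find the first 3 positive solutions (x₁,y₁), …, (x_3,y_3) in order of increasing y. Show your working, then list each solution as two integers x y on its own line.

d=113: √d = [10; 1,1,1,2,2,1,1,1,20] (ℓ=9, odd), read p_17/q_17
a_0=10:  p_0=10·1+0=10,  q_0=10·0+1=1
…
a_2=1:  p_2=1·11+10=21,  q_2=1·1+1=2
…
a_6=1:  p_6=1·202+85=287,  q_6=1·19+8=27
a_7=1:  p_7=1·287+202=489,  q_7=1·27+19=46
…
a_13=2:  p_13=2·49579+32794=131952,  q_13=2·4664+3085=12413
…
a_15=1:  p_15=1·313483+131952=445435,  q_15=1·29490+12413=41903
a_16=1:  p_16=1·445435+313483=758918,  q_16=1·41903+29490=71393
a_17=1:  p_17=1·758918+445435=1204353,  q_17=1·71393+41903=113296
→ (1204353, 113296).  Check: 1204353²=1450466148609, 113·113296²=1450466148608, difference 1.
(x_2, y_2) = (1204353·1204353 + 113·113296·113296, 1204353·113296 + 113296·1204353) = (2900932297217, 272896754976)
(x_3, y_3) = (1204353·2900932297217 + 113·113296·272896754976, 1204353·272896754976 + 113296·2900932297217) = (6987493029899166849, 657328051091107760)

1204353 113296
2900932297217 272896754976
6987493029899166849 657328051091107760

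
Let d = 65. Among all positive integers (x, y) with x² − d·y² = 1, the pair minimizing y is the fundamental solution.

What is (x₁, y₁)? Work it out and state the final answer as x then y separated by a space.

d=65: √d = [8; 16] (ℓ=1, odd), read p_1/q_1
i=0: a=8 ⇒ p=8, q=1
i=1: a=16 ⇒ p=129, q=16
fundamental: x₁=129, y₁=16  (since 16641 − 65·256 = 1)

129 16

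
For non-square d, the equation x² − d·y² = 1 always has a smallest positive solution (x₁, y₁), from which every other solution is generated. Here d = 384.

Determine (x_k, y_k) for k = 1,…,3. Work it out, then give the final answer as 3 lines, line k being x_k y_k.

4801 245
46099201 2352490
442644523201 22588608735

[19; 1,1,2,9,2,1,1,38] for √384; ℓ=8 ⇒ convergent index 7
a_0=19:  p_0=19·1+0=19,  q_0=19·0+1=1
a_1=1:  p_1=1·19+1=20,  q_1=1·1+0=1
…
a_3=2:  p_3=2·39+20=98,  q_3=2·2+1=5
a_4=9:  p_4=9·98+39=921,  q_4=9·5+2=47
a_5=2:  p_5=2·921+98=1940,  q_5=2·47+5=99
a_6=1:  p_6=1·1940+921=2861,  q_6=1·99+47=146
a_7=1:  p_7=1·2861+1940=4801,  q_7=1·146+99=245
fundamental: x₁=4801, y₁=245  (since 23049601 − 384·60025 = 1)
(x_2, y_2) = (4801·4801 + 384·245·245, 4801·245 + 245·4801) = (46099201, 2352490)
(x_3, y_3) = (4801·46099201 + 384·245·2352490, 4801·2352490 + 245·46099201) = (442644523201, 22588608735)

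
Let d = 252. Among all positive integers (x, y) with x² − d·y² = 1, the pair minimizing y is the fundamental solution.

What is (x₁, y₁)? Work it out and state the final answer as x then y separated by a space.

√252 → a₀=15, period (1,6,1,30); ℓ=4 even so k=3
a_0=15:  p_0=15·1+0=15,  q_0=15·0+1=1
a_1=1:  p_1=1·15+1=16,  q_1=1·1+0=1
a_2=6:  p_2=6·16+15=111,  q_2=6·1+1=7
a_3=1:  p_3=1·111+16=127,  q_3=1·7+1=8
fundamental: x₁=127, y₁=8  (since 16129 − 252·64 = 1)

127 8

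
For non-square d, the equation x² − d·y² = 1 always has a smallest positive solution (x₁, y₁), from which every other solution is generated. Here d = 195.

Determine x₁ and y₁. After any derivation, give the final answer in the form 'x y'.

14 1

√195 → a₀=13, period (1,26); ℓ=2 even so k=1
i=0: a=13 ⇒ p=13, q=1
i=1: a=1 ⇒ p=14, q=1
fundamental: x₁=14, y₁=1  (since 196 − 195·1 = 1)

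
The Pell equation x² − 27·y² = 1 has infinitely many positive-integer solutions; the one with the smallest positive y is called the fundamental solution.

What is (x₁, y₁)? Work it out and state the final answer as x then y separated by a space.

d=27: √d = [5; 5,10] (ℓ=2, even), read p_1/q_1
step 0: (5, 1)  from 5·(1,0) + (0,1)
step 1: (26, 5)  from 5·(5,1) + (1,0)
(x₁, y₁) = (26, 5);  26² − 27·5² = 1 ✓

26 5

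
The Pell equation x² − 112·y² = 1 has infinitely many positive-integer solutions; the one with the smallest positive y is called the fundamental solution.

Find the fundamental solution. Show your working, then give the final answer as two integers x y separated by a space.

127 12

[10; 1,1,2,1,1,20] for √112; ℓ=6 ⇒ convergent index 5
i=0: a=10 ⇒ p=10, q=1
i=1: a=1 ⇒ p=11, q=1
i=2: a=1 ⇒ p=21, q=2
…
i=4: a=1 ⇒ p=74, q=7
i=5: a=1 ⇒ p=127, q=12
→ (127, 12).  Check: 127²=16129, 112·12²=16128, difference 1.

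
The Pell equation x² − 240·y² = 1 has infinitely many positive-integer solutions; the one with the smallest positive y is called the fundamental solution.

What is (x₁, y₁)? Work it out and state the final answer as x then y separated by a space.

31 2

d=240: √d = [15; 2,30] (ℓ=2, even), read p_1/q_1
k=0  a_k=15  p_k/q_k = 15/1
k=1  a_k=2  p_k/q_k = 31/2
(x₁, y₁) = (31, 2);  31² − 240·2² = 1 ✓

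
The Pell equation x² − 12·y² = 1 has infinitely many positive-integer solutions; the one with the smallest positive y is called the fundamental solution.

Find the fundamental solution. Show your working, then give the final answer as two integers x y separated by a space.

[3; 2,6] for √12; ℓ=2 ⇒ convergent index 1
a_0=3:  p_0=3·1+0=3,  q_0=3·0+1=1
a_1=2:  p_1=2·3+1=7,  q_1=2·1+0=2
(x₁, y₁) = (7, 2);  7² − 12·2² = 1 ✓

7 2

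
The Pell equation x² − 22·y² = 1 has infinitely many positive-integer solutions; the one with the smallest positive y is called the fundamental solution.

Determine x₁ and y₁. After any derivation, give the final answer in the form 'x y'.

√22 → a₀=4, period (1,2,4,2,1,8); ℓ=6 even so k=5
step 0: (4, 1)  from 4·(1,0) + (0,1)
…
step 2: (14, 3)  from 2·(5,1) + (4,1)
step 3: (61, 13)  from 4·(14,3) + (5,1)
step 4: (136, 29)  from 2·(61,13) + (14,3)
step 5: (197, 42)  from 1·(136,29) + (61,13)
fundamental: x₁=197, y₁=42  (since 38809 − 22·1764 = 1)

197 42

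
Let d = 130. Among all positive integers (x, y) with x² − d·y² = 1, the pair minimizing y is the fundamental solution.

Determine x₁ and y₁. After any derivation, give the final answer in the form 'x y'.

√130 = [11; 2,2,22, …], period ℓ=3 (odd) → k=5
step 0: (11, 1)  from 11·(1,0) + (0,1)
step 1: (23, 2)  from 2·(11,1) + (1,0)
step 2: (57, 5)  from 2·(23,2) + (11,1)
…
step 4: (2611, 229)  from 2·(1277,112) + (57,5)
step 5: (6499, 570)  from 2·(2611,229) + (1277,112)
(x₁, y₁) = (6499, 570);  6499² − 130·570² = 1 ✓

6499 570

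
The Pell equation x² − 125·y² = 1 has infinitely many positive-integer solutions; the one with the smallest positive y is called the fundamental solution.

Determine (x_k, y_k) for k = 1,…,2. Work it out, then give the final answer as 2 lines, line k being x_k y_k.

√125 = [11; 5,1,1,5,22, …], period ℓ=5 (odd) → k=9
step 0: (11, 1)  from 11·(1,0) + (0,1)
step 1: (56, 5)  from 5·(11,1) + (1,0)
step 2: (67, 6)  from 1·(56,5) + (11,1)
step 3: (123, 11)  from 1·(67,6) + (56,5)
step 4: (682, 61)  from 5·(123,11) + (67,6)
step 5: (15127, 1353)  from 22·(682,61) + (123,11)
step 6: (76317, 6826)  from 5·(15127,1353) + (682,61)
step 7: (91444, 8179)  from 1·(76317,6826) + (15127,1353)
step 8: (167761, 15005)  from 1·(91444,8179) + (76317,6826)
step 9: (930249, 83204)  from 5·(167761,15005) + (91444,8179)
fundamental: x₁=930249, y₁=83204  (since 865363202001 − 125·6922905616 = 1)
(930249+83204√125)^2 = 1730726404001 + 154800875592√125

930249 83204
1730726404001 154800875592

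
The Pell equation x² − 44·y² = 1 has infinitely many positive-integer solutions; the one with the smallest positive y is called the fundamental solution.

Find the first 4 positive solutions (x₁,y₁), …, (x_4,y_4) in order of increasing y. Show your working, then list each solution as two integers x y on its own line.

√44 = [6; 1,1,1,2,1,1,1,12, …], period ℓ=8 (even) → k=7
step 0: (6, 1)  from 6·(1,0) + (0,1)
step 1: (7, 1)  from 1·(6,1) + (1,0)
…
step 4: (53, 8)  from 2·(20,3) + (13,2)
step 5: (73, 11)  from 1·(53,8) + (20,3)
step 6: (126, 19)  from 1·(73,11) + (53,8)
step 7: (199, 30)  from 1·(126,19) + (73,11)
(x₁, y₁) = (199, 30);  199² − 44·30² = 1 ✓
k=2:  x_2 = 199·199+44·30·30 = 79201,  y_2 = 199·30+30·199 = 11940
k=3:  x_3 = 199·79201+44·30·11940 = 31521799,  y_3 = 199·11940+30·79201 = 4752090
k=4:  x_4 = 199·31521799+44·30·4752090 = 12545596801,  y_4 = 199·4752090+30·31521799 = 1891319880

199 30
79201 11940
31521799 4752090
12545596801 1891319880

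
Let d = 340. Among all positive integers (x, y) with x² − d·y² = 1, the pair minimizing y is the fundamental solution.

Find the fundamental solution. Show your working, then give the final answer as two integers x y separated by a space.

√340 = [18; 2,3,1,1,1,…,3,2,36, …], period ℓ=14 (even) → k=13
a_0=18:  p_0=18·1+0=18,  q_0=18·0+1=1
…
a_2=3:  p_2=3·37+18=129,  q_2=3·2+1=7
…
a_4=1:  p_4=1·166+129=295,  q_4=1·9+7=16
…
a_6=1:  p_6=1·461+295=756,  q_6=1·25+16=41
…
a_8=1:  p_8=1·6509+756=7265,  q_8=1·353+41=394
a_9=1:  p_9=1·7265+6509=13774,  q_9=1·394+353=747
a_10=1:  p_10=1·13774+7265=21039,  q_10=1·747+394=1141
…
a_12=3:  p_12=3·34813+21039=125478,  q_12=3·1888+1141=6805
a_13=2:  p_13=2·125478+34813=285769,  q_13=2·6805+1888=15498
→ (285769, 15498).  Check: 285769²=81663921361, 340·15498²=81663921360, difference 1.

285769 15498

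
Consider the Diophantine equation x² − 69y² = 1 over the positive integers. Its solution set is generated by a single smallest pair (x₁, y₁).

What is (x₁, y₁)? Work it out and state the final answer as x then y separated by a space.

7775 936

√69 → a₀=8, period (3,3,1,4,1,3,3,16); ℓ=8 even so k=7
k=0  a_k=8  p_k/q_k = 8/1
k=1  a_k=3  p_k/q_k = 25/3
…
k=4  a_k=4  p_k/q_k = 515/62
…
k=6  a_k=3  p_k/q_k = 2384/287
k=7  a_k=3  p_k/q_k = 7775/936
fundamental: x₁=7775, y₁=936  (since 60450625 − 69·876096 = 1)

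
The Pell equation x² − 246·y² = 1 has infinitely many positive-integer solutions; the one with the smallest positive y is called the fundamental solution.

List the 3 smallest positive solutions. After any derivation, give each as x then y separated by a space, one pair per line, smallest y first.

d=246: √d = [15; 1,2,5,1,14,1,5,2,1,30] (ℓ=10, even), read p_9/q_9
step 0: (15, 1)  from 15·(1,0) + (0,1)
…
step 2: (47, 3)  from 2·(16,1) + (15,1)
…
step 5: (4423, 282)  from 14·(298,19) + (251,16)
…
step 7: (28028, 1787)  from 5·(4721,301) + (4423,282)
step 8: (60777, 3875)  from 2·(28028,1787) + (4721,301)
step 9: (88805, 5662)  from 1·(60777,3875) + (28028,1787)
fundamental: x₁=88805, y₁=5662  (since 7886328025 − 246·32058244 = 1)
(88805+5662√246)^2 = 15772656049 + 1005627820√246
(88805+5662√246)^3 = 2801381440774085 + 178609557104538√246

88805 5662
15772656049 1005627820
2801381440774085 178609557104538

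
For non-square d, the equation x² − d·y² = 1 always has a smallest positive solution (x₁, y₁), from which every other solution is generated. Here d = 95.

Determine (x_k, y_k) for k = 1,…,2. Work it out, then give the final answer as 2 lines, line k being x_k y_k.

d=95: √d = [9; 1,2,1,18] (ℓ=4, even), read p_3/q_3
a_0=9:  p_0=9·1+0=9,  q_0=9·0+1=1
a_1=1:  p_1=1·9+1=10,  q_1=1·1+0=1
a_2=2:  p_2=2·10+9=29,  q_2=2·1+1=3
a_3=1:  p_3=1·29+10=39,  q_3=1·3+1=4
fundamental: x₁=39, y₁=4  (since 1521 − 95·16 = 1)
k=2:  x_2 = 39·39+95·4·4 = 3041,  y_2 = 39·4+4·39 = 312

39 4
3041 312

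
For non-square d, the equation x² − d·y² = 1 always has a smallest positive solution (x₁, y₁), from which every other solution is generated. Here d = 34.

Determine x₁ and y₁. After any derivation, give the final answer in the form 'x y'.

35 6

√34 → a₀=5, period (1,4,1,10); ℓ=4 even so k=3
k=0  a_k=5  p_k/q_k = 5/1
…
k=2  a_k=4  p_k/q_k = 29/5
k=3  a_k=1  p_k/q_k = 35/6
→ (35, 6).  Check: 35²=1225, 34·6²=1224, difference 1.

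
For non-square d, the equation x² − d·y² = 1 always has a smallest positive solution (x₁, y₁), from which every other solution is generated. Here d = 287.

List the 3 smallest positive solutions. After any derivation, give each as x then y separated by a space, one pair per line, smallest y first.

√287 = [16; 1,15,1,32, …], period ℓ=4 (even) → k=3
k=0  a_k=16  p_k/q_k = 16/1
…
k=2  a_k=15  p_k/q_k = 271/16
k=3  a_k=1  p_k/q_k = 288/17
fundamental: x₁=288, y₁=17  (since 82944 − 287·289 = 1)
(288+17√287)^2 = 165887 + 9792√287
(288+17√287)^3 = 95550624 + 5640175√287

288 17
165887 9792
95550624 5640175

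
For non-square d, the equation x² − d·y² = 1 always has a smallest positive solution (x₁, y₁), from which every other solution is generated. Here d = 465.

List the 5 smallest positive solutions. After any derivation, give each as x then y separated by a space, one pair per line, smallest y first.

[21; 1,1,3,2,2,2,3,1,1,42] for √465; ℓ=10 ⇒ convergent index 9
step 0: (21, 1)  from 21·(1,0) + (0,1)
…
step 2: (43, 2)  from 1·(22,1) + (21,1)
step 3: (151, 7)  from 3·(43,2) + (22,1)
step 4: (345, 16)  from 2·(151,7) + (43,2)
…
step 8: (8949, 415)  from 1·(6922,321) + (2027,94)
step 9: (15871, 736)  from 1·(8949,415) + (6922,321)
→ (15871, 736).  Check: 15871²=251888641, 465·736²=251888640, difference 1.
n=2: (15871,736)∘(15871,736) = (15871·15871+465·736·736, 15871·736+736·15871) = (503777281,23362112)
n=3: (503777281,23362112)∘(15871,736) = (15871·503777281+465·736·23362112, 15871·23362112+736·503777281) = (15990898437631,741560158368)
n=4: (15990898437631,741560158368)∘(15871,736) = (15871·15990898437631+465·736·741560158368, 15871·741560158368+736·15990898437631) = (507583097703505921,23538602523554944)
n=5: (507583097703505921,23538602523554944)∘(15871,736) = (15871·507583097703505921+465·736·23538602523554944, 15871·23538602523554944+736·507583097703505921) = (16111702671313786506751,747162320561120874080)

15871 736
503777281 23362112
15990898437631 741560158368
507583097703505921 23538602523554944
16111702671313786506751 747162320561120874080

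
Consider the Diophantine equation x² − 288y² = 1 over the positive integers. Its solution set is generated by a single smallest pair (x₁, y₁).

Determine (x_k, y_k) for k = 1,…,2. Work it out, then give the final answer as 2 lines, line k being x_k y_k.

17 1
577 34

d=288: √d = [16; 1,32] (ℓ=2, even), read p_1/q_1
a_0=16:  p_0=16·1+0=16,  q_0=16·0+1=1
a_1=1:  p_1=1·16+1=17,  q_1=1·1+0=1
→ (17, 1).  Check: 17²=289, 288·1²=288, difference 1.
k=2:  x_2 = 17·17+288·1·1 = 577,  y_2 = 17·1+1·17 = 34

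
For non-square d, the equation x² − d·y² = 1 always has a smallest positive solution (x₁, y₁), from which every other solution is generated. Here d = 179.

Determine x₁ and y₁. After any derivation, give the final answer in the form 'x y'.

4190210 313191

[13; 2,1,1,1,3,…,1,2,26] for √179; ℓ=14 ⇒ convergent index 13
i=0: a=13 ⇒ p=13, q=1
…
i=5: a=3 ⇒ p=388, q=29
…
i=8: a=5 ⇒ p=137042, q=10243
i=9: a=3 ⇒ p=438125, q=32747
i=10: a=1 ⇒ p=575167, q=42990
…
i=12: a=1 ⇒ p=1588459, q=118727
i=13: a=2 ⇒ p=4190210, q=313191
(x₁, y₁) = (4190210, 313191);  4190210² − 179·313191² = 1 ✓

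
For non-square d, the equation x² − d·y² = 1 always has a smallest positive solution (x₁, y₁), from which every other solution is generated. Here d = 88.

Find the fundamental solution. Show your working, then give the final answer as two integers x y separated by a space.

197 21

√88 → a₀=9, period (2,1,1,1,2,18); ℓ=6 even so k=5
i=0: a=9 ⇒ p=9, q=1
…
i=2: a=1 ⇒ p=28, q=3
…
i=4: a=1 ⇒ p=75, q=8
i=5: a=2 ⇒ p=197, q=21
(x₁, y₁) = (197, 21);  197² − 88·21² = 1 ✓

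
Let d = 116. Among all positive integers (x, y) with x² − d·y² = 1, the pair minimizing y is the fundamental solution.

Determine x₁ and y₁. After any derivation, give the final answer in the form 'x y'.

d=116: √d = [10; 1,3,2,1,4,1,2,3,1,20] (ℓ=10, even), read p_9/q_9
step 0: (10, 1)  from 10·(1,0) + (0,1)
…
step 3: (97, 9)  from 2·(43,4) + (11,1)
…
step 6: (797, 74)  from 1·(657,61) + (140,13)
step 7: (2251, 209)  from 2·(797,74) + (657,61)
step 8: (7550, 701)  from 3·(2251,209) + (797,74)
step 9: (9801, 910)  from 1·(7550,701) + (2251,209)
(x₁, y₁) = (9801, 910);  9801² − 116·910² = 1 ✓

9801 910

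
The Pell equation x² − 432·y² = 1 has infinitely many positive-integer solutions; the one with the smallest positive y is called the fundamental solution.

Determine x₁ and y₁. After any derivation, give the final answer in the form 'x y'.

d=432: √d = [20; 1,3,1,1,1,3,1,40] (ℓ=8, even), read p_7/q_7
k=0  a_k=20  p_k/q_k = 20/1
…
k=3  a_k=1  p_k/q_k = 104/5
k=4  a_k=1  p_k/q_k = 187/9
…
k=6  a_k=3  p_k/q_k = 1060/51
k=7  a_k=1  p_k/q_k = 1351/65
fundamental: x₁=1351, y₁=65  (since 1825201 − 432·4225 = 1)

1351 65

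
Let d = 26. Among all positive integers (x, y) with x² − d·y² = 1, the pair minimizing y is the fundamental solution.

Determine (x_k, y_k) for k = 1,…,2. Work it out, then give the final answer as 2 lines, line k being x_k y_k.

51 10
5201 1020

d=26: √d = [5; 10] (ℓ=1, odd), read p_1/q_1
a_0=5:  p_0=5·1+0=5,  q_0=5·0+1=1
a_1=10:  p_1=10·5+1=51,  q_1=10·1+0=10
(x₁, y₁) = (51, 10);  51² − 26·10² = 1 ✓
(x_2, y_2) = (51·51 + 26·10·10, 51·10 + 10·51) = (5201, 1020)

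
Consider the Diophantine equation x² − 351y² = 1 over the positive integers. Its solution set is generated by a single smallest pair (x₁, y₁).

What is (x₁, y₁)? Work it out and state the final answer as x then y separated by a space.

d=351: √d = [18; 1,2,1,3,2,2,2,3,1,2,1,36] (ℓ=12, even), read p_11/q_11
k=0  a_k=18  p_k/q_k = 18/1
k=1  a_k=1  p_k/q_k = 19/1
k=2  a_k=2  p_k/q_k = 56/3
k=3  a_k=1  p_k/q_k = 75/4
…
k=7  a_k=2  p_k/q_k = 3747/200
…
k=9  a_k=1  p_k/q_k = 16543/883
k=10  a_k=2  p_k/q_k = 45882/2449
k=11  a_k=1  p_k/q_k = 62425/3332
(x₁, y₁) = (62425, 3332);  62425² − 351·3332² = 1 ✓

62425 3332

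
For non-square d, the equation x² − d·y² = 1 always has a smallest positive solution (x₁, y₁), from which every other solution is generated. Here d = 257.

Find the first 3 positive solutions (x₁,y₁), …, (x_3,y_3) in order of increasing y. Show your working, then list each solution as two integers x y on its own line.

513 32
526337 32832
540021249 33685600

d=257: √d = [16; 32] (ℓ=1, odd), read p_1/q_1
i=0: a=16 ⇒ p=16, q=1
i=1: a=32 ⇒ p=513, q=32
→ (513, 32).  Check: 513²=263169, 257·32²=263168, difference 1.
(513+32√257)^2 = 526337 + 32832√257
(513+32√257)^3 = 540021249 + 33685600√257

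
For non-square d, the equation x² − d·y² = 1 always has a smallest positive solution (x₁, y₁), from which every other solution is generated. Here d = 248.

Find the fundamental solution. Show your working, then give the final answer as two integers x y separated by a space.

63 4

[15; 1,2,1,30] for √248; ℓ=4 ⇒ convergent index 3
i=0: a=15 ⇒ p=15, q=1
i=1: a=1 ⇒ p=16, q=1
i=2: a=2 ⇒ p=47, q=3
i=3: a=1 ⇒ p=63, q=4
(x₁, y₁) = (63, 4);  63² − 248·4² = 1 ✓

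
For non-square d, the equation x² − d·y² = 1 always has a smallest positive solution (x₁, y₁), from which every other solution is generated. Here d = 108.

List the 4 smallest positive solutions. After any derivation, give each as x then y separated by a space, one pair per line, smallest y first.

1351 130
3650401 351260
9863382151 949104390
26650854921601 2564479710520

√108 = [10; 2,1,1,4,1,1,2,20, …], period ℓ=8 (even) → k=7
a_0=10:  p_0=10·1+0=10,  q_0=10·0+1=1
a_1=2:  p_1=2·10+1=21,  q_1=2·1+0=2
a_2=1:  p_2=1·21+10=31,  q_2=1·2+1=3
a_3=1:  p_3=1·31+21=52,  q_3=1·3+2=5
a_4=4:  p_4=4·52+31=239,  q_4=4·5+3=23
a_5=1:  p_5=1·239+52=291,  q_5=1·23+5=28
a_6=1:  p_6=1·291+239=530,  q_6=1·28+23=51
a_7=2:  p_7=2·530+291=1351,  q_7=2·51+28=130
(x₁, y₁) = (1351, 130);  1351² − 108·130² = 1 ✓
(x_2, y_2) = (1351·1351 + 108·130·130, 1351·130 + 130·1351) = (3650401, 351260)
(x_3, y_3) = (1351·3650401 + 108·130·351260, 1351·351260 + 130·3650401) = (9863382151, 949104390)
(x_4, y_4) = (1351·9863382151 + 108·130·949104390, 1351·949104390 + 130·9863382151) = (26650854921601, 2564479710520)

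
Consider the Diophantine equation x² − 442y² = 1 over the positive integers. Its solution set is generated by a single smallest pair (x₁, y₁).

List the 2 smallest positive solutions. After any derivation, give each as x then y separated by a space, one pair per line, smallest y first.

883 42
1559377 74172

√442 → a₀=21, period (42); ℓ=1 odd so k=1
i=0: a=21 ⇒ p=21, q=1
i=1: a=42 ⇒ p=883, q=42
(x₁, y₁) = (883, 42);  883² − 442·42² = 1 ✓
n=2: (883,42)∘(883,42) = (883·883+442·42·42, 883·42+42·883) = (1559377,74172)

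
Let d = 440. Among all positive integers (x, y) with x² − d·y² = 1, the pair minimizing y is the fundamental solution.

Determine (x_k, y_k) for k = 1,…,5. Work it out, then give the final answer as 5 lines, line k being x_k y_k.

√440 = [20; 1,40, …], period ℓ=2 (even) → k=1
i=0: a=20 ⇒ p=20, q=1
i=1: a=1 ⇒ p=21, q=1
fundamental: x₁=21, y₁=1  (since 441 − 440·1 = 1)
(21+1√440)^2 = 881 + 42√440
(21+1√440)^3 = 36981 + 1763√440
(21+1√440)^4 = 1552321 + 74004√440
(21+1√440)^5 = 65160501 + 3106405√440

21 1
881 42
36981 1763
1552321 74004
65160501 3106405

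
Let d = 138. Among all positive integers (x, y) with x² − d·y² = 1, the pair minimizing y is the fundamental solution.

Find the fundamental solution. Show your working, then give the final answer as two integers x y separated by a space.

47 4

d=138: √d = [11; 1,2,1,22] (ℓ=4, even), read p_3/q_3
step 0: (11, 1)  from 11·(1,0) + (0,1)
step 1: (12, 1)  from 1·(11,1) + (1,0)
step 2: (35, 3)  from 2·(12,1) + (11,1)
step 3: (47, 4)  from 1·(35,3) + (12,1)
→ (47, 4).  Check: 47²=2209, 138·4²=2208, difference 1.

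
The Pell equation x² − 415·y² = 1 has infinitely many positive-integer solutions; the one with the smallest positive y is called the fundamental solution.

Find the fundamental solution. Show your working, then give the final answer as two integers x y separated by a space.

d=415: √d = [20; 2,1,2,4,6,…,1,2,40] (ℓ=16, even), read p_15/q_15
step 0: (20, 1)  from 20·(1,0) + (0,1)
…
step 2: (61, 3)  from 1·(41,2) + (20,1)
step 3: (163, 8)  from 2·(61,3) + (41,2)
…
step 5: (4441, 218)  from 6·(713,35) + (163,8)
step 6: (5154, 253)  from 1·(4441,218) + (713,35)
…
step 8: (33939, 1666)  from 3·(9595,471) + (5154,253)
step 9: (43534, 2137)  from 1·(33939,1666) + (9595,471)
step 10: (77473, 3803)  from 1·(43534,2137) + (33939,1666)
…
step 12: (2110961, 103623)  from 4·(508372,24955) + (77473,3803)
step 13: (4730294, 232201)  from 2·(2110961,103623) + (508372,24955)
step 14: (6841255, 335824)  from 1·(4730294,232201) + (2110961,103623)
step 15: (18412804, 903849)  from 2·(6841255,335824) + (4730294,232201)
→ (18412804, 903849).  Check: 18412804²=339031351142416, 415·903849²=339031351142415, difference 1.

18412804 903849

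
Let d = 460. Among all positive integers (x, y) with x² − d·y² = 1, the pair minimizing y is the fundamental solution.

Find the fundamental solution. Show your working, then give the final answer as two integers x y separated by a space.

2535751 118230

√460 → a₀=21, period (2,4,3,1,2,10,2,1,3,4,2,42); ℓ=12 even so k=11
a_0=21:  p_0=21·1+0=21,  q_0=21·0+1=1
a_1=2:  p_1=2·21+1=43,  q_1=2·1+0=2
a_2=4:  p_2=4·43+21=193,  q_2=4·2+1=9
a_3=3:  p_3=3·193+43=622,  q_3=3·9+2=29
a_4=1:  p_4=1·622+193=815,  q_4=1·29+9=38
a_5=2:  p_5=2·815+622=2252,  q_5=2·38+29=105
a_6=10:  p_6=10·2252+815=23335,  q_6=10·105+38=1088
a_7=2:  p_7=2·23335+2252=48922,  q_7=2·1088+105=2281
a_8=1:  p_8=1·48922+23335=72257,  q_8=1·2281+1088=3369
a_9=3:  p_9=3·72257+48922=265693,  q_9=3·3369+2281=12388
a_10=4:  p_10=4·265693+72257=1135029,  q_10=4·12388+3369=52921
a_11=2:  p_11=2·1135029+265693=2535751,  q_11=2·52921+12388=118230
→ (2535751, 118230).  Check: 2535751²=6430033134001, 460·118230²=6430033134000, difference 1.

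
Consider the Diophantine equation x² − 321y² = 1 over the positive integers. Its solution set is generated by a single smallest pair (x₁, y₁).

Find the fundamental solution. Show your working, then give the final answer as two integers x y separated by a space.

215 12

√321 = [17; 1,10,1,34, …], period ℓ=4 (even) → k=3
a_0=17:  p_0=17·1+0=17,  q_0=17·0+1=1
a_1=1:  p_1=1·17+1=18,  q_1=1·1+0=1
a_2=10:  p_2=10·18+17=197,  q_2=10·1+1=11
a_3=1:  p_3=1·197+18=215,  q_3=1·11+1=12
fundamental: x₁=215, y₁=12  (since 46225 − 321·144 = 1)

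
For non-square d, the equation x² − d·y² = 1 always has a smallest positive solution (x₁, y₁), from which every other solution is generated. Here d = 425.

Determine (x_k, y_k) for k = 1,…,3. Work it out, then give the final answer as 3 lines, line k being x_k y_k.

143649 6968
41270070401 2001892464
11856808685922849 575139701115304

d=425: √d = [20; 1,1,1,1,1,1,40] (ℓ=7, odd), read p_13/q_13
i=0: a=20 ⇒ p=20, q=1
…
i=4: a=1 ⇒ p=103, q=5
…
i=6: a=1 ⇒ p=268, q=13
…
i=8: a=1 ⇒ p=11153, q=541
…
i=12: a=1 ⇒ p=88420, q=4289
i=13: a=1 ⇒ p=143649, q=6968
fundamental: x₁=143649, y₁=6968  (since 20635035201 − 425·48553024 = 1)
(143649+6968√425)^2 = 41270070401 + 2001892464√425
(143649+6968√425)^3 = 11856808685922849 + 575139701115304√425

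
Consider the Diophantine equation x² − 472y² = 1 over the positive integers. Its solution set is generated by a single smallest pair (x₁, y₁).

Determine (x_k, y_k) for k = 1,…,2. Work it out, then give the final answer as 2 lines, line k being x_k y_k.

d=472: √d = [21; 1,2,1,1,1,…,2,1,42] (ℓ=14, even), read p_13/q_13
step 0: (21, 1)  from 21·(1,0) + (0,1)
…
step 7: (5779, 266)  from 5·(1108,51) + (239,11)
step 8: (24224, 1115)  from 4·(5779,266) + (1108,51)
…
step 12: (222687, 10250)  from 2·(84230,3877) + (54227,2496)
step 13: (306917, 14127)  from 1·(222687,10250) + (84230,3877)
(x₁, y₁) = (306917, 14127);  306917² − 472·14127² = 1 ✓
n=2: (306917,14127)∘(306917,14127) = (306917·306917+472·14127·14127, 306917·14127+14127·306917) = (188396089777,8671632918)

306917 14127
188396089777 8671632918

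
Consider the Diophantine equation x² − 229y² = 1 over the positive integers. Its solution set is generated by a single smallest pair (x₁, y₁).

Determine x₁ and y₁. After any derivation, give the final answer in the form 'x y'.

√229 → a₀=15, period (7,1,1,7,30); ℓ=5 odd so k=9
i=0: a=15 ⇒ p=15, q=1
…
i=7: a=1 ⇒ p=413926, q=27353
i=8: a=1 ⇒ p=776325, q=51301
i=9: a=7 ⇒ p=5848201, q=386460
fundamental: x₁=5848201, y₁=386460  (since 34201454936401 − 229·149351331600 = 1)

5848201 386460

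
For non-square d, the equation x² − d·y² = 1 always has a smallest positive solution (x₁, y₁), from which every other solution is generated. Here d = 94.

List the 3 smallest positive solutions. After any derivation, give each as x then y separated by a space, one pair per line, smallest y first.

2143295 221064
9187426914049 947610731760
39382732335491159615 4062018686654877336

[9; 1,2,3,1,1,…,2,1,18] for √94; ℓ=16 ⇒ convergent index 15
a_0=9:  p_0=9·1+0=9,  q_0=9·0+1=1
a_1=1:  p_1=1·9+1=10,  q_1=1·1+0=1
a_2=2:  p_2=2·10+9=29,  q_2=2·1+1=3
a_3=3:  p_3=3·29+10=97,  q_3=3·3+1=10
…
a_6=5:  p_6=5·223+126=1241,  q_6=5·23+13=128
a_7=1:  p_7=1·1241+223=1464,  q_7=1·128+23=151
a_8=8:  p_8=8·1464+1241=12953,  q_8=8·151+128=1336
a_9=1:  p_9=1·12953+1464=14417,  q_9=1·1336+151=1487
…
a_12=1:  p_12=1·99455+85038=184493,  q_12=1·10258+8771=19029
a_13=3:  p_13=3·184493+99455=652934,  q_13=3·19029+10258=67345
a_14=2:  p_14=2·652934+184493=1490361,  q_14=2·67345+19029=153719
a_15=1:  p_15=1·1490361+652934=2143295,  q_15=1·153719+67345=221064
→ (2143295, 221064).  Check: 2143295²=4593713457025, 94·221064²=4593713457024, difference 1.
(2143295+221064√94)^2 = 9187426914049 + 947610731760√94
(2143295+221064√94)^3 = 39382732335491159615 + 4062018686654877336√94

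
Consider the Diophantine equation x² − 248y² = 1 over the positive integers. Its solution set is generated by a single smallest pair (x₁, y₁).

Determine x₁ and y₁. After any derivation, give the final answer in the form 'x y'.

√248 = [15; 1,2,1,30, …], period ℓ=4 (even) → k=3
step 0: (15, 1)  from 15·(1,0) + (0,1)
step 1: (16, 1)  from 1·(15,1) + (1,0)
step 2: (47, 3)  from 2·(16,1) + (15,1)
step 3: (63, 4)  from 1·(47,3) + (16,1)
→ (63, 4).  Check: 63²=3969, 248·4²=3968, difference 1.

63 4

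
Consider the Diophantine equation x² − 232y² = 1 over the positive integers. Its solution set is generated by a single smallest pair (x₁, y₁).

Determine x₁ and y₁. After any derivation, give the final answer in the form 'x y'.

19603 1287

√232 → a₀=15, period (4,3,7,3,4,30); ℓ=6 even so k=5
a_0=15:  p_0=15·1+0=15,  q_0=15·0+1=1
…
a_3=7:  p_3=7·198+61=1447,  q_3=7·13+4=95
a_4=3:  p_4=3·1447+198=4539,  q_4=3·95+13=298
a_5=4:  p_5=4·4539+1447=19603,  q_5=4·298+95=1287
fundamental: x₁=19603, y₁=1287  (since 384277609 − 232·1656369 = 1)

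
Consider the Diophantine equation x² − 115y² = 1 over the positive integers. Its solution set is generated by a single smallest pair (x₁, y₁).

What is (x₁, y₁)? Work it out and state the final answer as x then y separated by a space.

√115 → a₀=10, period (1,2,1,1,1,1,1,2,1,20); ℓ=10 even so k=9
i=0: a=10 ⇒ p=10, q=1
…
i=2: a=2 ⇒ p=32, q=3
i=3: a=1 ⇒ p=43, q=4
…
i=5: a=1 ⇒ p=118, q=11
…
i=8: a=2 ⇒ p=815, q=76
i=9: a=1 ⇒ p=1126, q=105
→ (1126, 105).  Check: 1126²=1267876, 115·105²=1267875, difference 1.

1126 105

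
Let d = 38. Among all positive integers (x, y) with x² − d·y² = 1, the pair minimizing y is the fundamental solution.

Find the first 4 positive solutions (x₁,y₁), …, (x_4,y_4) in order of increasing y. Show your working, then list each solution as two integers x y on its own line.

37 6
2737 444
202501 32850
14982337 2430456

√38 = [6; 6,12, …], period ℓ=2 (even) → k=1
a_0=6:  p_0=6·1+0=6,  q_0=6·0+1=1
a_1=6:  p_1=6·6+1=37,  q_1=6·1+0=6
fundamental: x₁=37, y₁=6  (since 1369 − 38·36 = 1)
k=2:  x_2 = 37·37+38·6·6 = 2737,  y_2 = 37·6+6·37 = 444
k=3:  x_3 = 37·2737+38·6·444 = 202501,  y_3 = 37·444+6·2737 = 32850
k=4:  x_4 = 37·202501+38·6·32850 = 14982337,  y_4 = 37·32850+6·202501 = 2430456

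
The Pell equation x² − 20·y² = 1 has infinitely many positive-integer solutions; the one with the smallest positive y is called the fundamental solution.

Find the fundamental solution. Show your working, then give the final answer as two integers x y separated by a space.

9 2

d=20: √d = [4; 2,8] (ℓ=2, even), read p_1/q_1
a_0=4:  p_0=4·1+0=4,  q_0=4·0+1=1
a_1=2:  p_1=2·4+1=9,  q_1=2·1+0=2
(x₁, y₁) = (9, 2);  9² − 20·2² = 1 ✓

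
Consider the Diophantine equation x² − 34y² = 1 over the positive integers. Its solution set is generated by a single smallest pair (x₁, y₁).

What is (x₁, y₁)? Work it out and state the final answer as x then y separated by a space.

√34 = [5; 1,4,1,10, …], period ℓ=4 (even) → k=3
step 0: (5, 1)  from 5·(1,0) + (0,1)
step 1: (6, 1)  from 1·(5,1) + (1,0)
step 2: (29, 5)  from 4·(6,1) + (5,1)
step 3: (35, 6)  from 1·(29,5) + (6,1)
→ (35, 6).  Check: 35²=1225, 34·6²=1224, difference 1.

35 6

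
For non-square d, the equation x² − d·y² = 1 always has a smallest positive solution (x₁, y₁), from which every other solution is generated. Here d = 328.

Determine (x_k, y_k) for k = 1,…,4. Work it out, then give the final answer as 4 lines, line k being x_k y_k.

163 9
53137 2934
17322499 956475
5647081537 311807916

[18; 9,36] for √328; ℓ=2 ⇒ convergent index 1
step 0: (18, 1)  from 18·(1,0) + (0,1)
step 1: (163, 9)  from 9·(18,1) + (1,0)
(x₁, y₁) = (163, 9);  163² − 328·9² = 1 ✓
(x_2, y_2) = (163·163 + 328·9·9, 163·9 + 9·163) = (53137, 2934)
(x_3, y_3) = (163·53137 + 328·9·2934, 163·2934 + 9·53137) = (17322499, 956475)
(x_4, y_4) = (163·17322499 + 328·9·956475, 163·956475 + 9·17322499) = (5647081537, 311807916)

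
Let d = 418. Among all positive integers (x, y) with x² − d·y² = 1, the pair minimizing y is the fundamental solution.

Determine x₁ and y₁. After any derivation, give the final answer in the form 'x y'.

33857 1656

[20; 2,4,20,4,2,40] for √418; ℓ=6 ⇒ convergent index 5
i=0: a=20 ⇒ p=20, q=1
i=1: a=2 ⇒ p=41, q=2
…
i=4: a=4 ⇒ p=15068, q=737
i=5: a=2 ⇒ p=33857, q=1656
fundamental: x₁=33857, y₁=1656  (since 1146296449 − 418·2742336 = 1)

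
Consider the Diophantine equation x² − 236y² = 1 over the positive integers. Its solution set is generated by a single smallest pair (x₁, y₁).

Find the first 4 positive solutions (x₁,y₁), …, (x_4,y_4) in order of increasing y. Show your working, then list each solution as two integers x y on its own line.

561799 36570
631236232801 41089978860
709255768702176199 46168618067101710
796918363201596536611201 51874966922918257173720

√236 → a₀=15, period (2,1,3,5,1,6,1,5,3,1,2,30); ℓ=12 even so k=11
a_0=15:  p_0=15·1+0=15,  q_0=15·0+1=1
a_1=2:  p_1=2·15+1=31,  q_1=2·1+0=2
a_2=1:  p_2=1·31+15=46,  q_2=1·2+1=3
a_3=3:  p_3=3·46+31=169,  q_3=3·3+2=11
…
a_5=1:  p_5=1·891+169=1060,  q_5=1·58+11=69
a_6=6:  p_6=6·1060+891=7251,  q_6=6·69+58=472
a_7=1:  p_7=1·7251+1060=8311,  q_7=1·472+69=541
a_8=5:  p_8=5·8311+7251=48806,  q_8=5·541+472=3177
a_9=3:  p_9=3·48806+8311=154729,  q_9=3·3177+541=10072
a_10=1:  p_10=1·154729+48806=203535,  q_10=1·10072+3177=13249
a_11=2:  p_11=2·203535+154729=561799,  q_11=2·13249+10072=36570
fundamental: x₁=561799, y₁=36570  (since 315618116401 − 236·1337364900 = 1)
n=2: (561799,36570)∘(561799,36570) = (561799·561799+236·36570·36570, 561799·36570+36570·561799) = (631236232801,41089978860)
n=3: (631236232801,41089978860)∘(561799,36570) = (561799·631236232801+236·36570·41089978860, 561799·41089978860+36570·631236232801) = (709255768702176199,46168618067101710)
n=4: (709255768702176199,46168618067101710)∘(561799,36570) = (561799·709255768702176199+236·36570·46168618067101710, 561799·46168618067101710+36570·709255768702176199) = (796918363201596536611201,51874966922918257173720)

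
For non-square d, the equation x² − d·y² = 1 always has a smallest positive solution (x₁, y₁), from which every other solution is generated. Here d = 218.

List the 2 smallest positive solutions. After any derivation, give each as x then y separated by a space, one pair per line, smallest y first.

√218 → a₀=14, period (1,3,3,1,28); ℓ=5 odd so k=9
i=0: a=14 ⇒ p=14, q=1
i=1: a=1 ⇒ p=15, q=1
i=2: a=3 ⇒ p=59, q=4
i=3: a=3 ⇒ p=192, q=13
i=4: a=1 ⇒ p=251, q=17
…
i=6: a=1 ⇒ p=7471, q=506
…
i=8: a=3 ⇒ p=96370, q=6527
i=9: a=1 ⇒ p=126003, q=8534
→ (126003, 8534).  Check: 126003²=15876756009, 218·8534²=15876756008, difference 1.
k=2:  x_2 = 126003·126003+218·8534·8534 = 31753512017,  y_2 = 126003·8534+8534·126003 = 2150619204

126003 8534
31753512017 2150619204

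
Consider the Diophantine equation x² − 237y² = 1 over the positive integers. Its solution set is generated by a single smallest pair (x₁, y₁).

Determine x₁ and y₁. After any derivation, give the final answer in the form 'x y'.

√237 → a₀=15, period (2,1,1,7,10,7,1,1,2,30); ℓ=10 even so k=9
step 0: (15, 1)  from 15·(1,0) + (0,1)
step 1: (31, 2)  from 2·(15,1) + (1,0)
…
step 4: (585, 38)  from 7·(77,5) + (46,3)
…
step 7: (48001, 3118)  from 1·(42074,2733) + (5927,385)
step 8: (90075, 5851)  from 1·(48001,3118) + (42074,2733)
step 9: (228151, 14820)  from 2·(90075,5851) + (48001,3118)
(x₁, y₁) = (228151, 14820);  228151² − 237·14820² = 1 ✓

228151 14820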